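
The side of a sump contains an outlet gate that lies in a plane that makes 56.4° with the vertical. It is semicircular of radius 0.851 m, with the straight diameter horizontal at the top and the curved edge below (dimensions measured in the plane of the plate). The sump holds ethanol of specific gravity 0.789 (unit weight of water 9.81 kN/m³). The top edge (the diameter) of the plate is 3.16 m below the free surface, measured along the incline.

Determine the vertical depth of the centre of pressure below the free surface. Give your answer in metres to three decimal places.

h_p = 1.957 m

γ = 0.789 × 9.81 = 7.74009 kN/m³.
The plate makes 56.4° with the vertical, i.e. θ = 90° − 56.4° = 33.6° to the horizontal. Measuring y along the incline from the free-surface line, vertical depth h = y·sinθ with sinθ = 0.553392.
The centroid of a semicircle lies 4r/(3π) = 0.361176 m from the diameter, here below the top edge, so y_c = 3.16 + 0.361176 = 3.52118 m and h_c = 3.52118 × 0.553392 = 1.94859 m.
A = πr²/2 = π × 0.851²/2 = 1.13757 m².
Resultant F = γ·h_c·A = 7.74009 × 1.94859 × 1.13757 = 17.1571 kN.
I_c = (π/8 − 8/(9π))·r⁴ = 0.109757 × 0.851⁴ = 0.0575639 m⁴.
Centre of pressure: y_p = y_c + I_c/(y_c·A) = 3.52118 + 0.0575639/(3.52118 × 1.13757) = 3.52118 + 0.0143709 = 3.53555 m along the plane.
Vertically, h_p = y_p·sinθ = 3.53555 × 0.553392 = 1.95655 m.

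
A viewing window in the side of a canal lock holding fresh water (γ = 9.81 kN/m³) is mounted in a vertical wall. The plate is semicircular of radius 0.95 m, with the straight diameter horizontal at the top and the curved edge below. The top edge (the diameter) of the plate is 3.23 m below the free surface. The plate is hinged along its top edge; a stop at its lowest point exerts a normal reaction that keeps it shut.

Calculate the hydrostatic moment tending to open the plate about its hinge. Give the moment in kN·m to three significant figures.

M ≈ 21.2 kN·m

γ = 9.81 kN/m³.
The centroid of a semicircle lies 4r/(3π) = 0.403193 m from the diameter, here below the top edge, so the centroid depth is h_c = 3.23 + 0.403193 = 3.63319 m.
A = πr²/2 = π × 0.95²/2 = 1.41764 m².
Resultant F = γ·h_c·A = 9.81 × 3.63319 × 1.41764 = 50.5269 kN.
I_c = (π/8 − 8/(9π))·r⁴ = 0.109757 × 0.95⁴ = 0.0893978 m⁴.
Centre of pressure: y_p = y_c + I_c/(y_c·A) = 3.63319 + 0.0893978/(3.63319 × 1.41764) = 3.63319 + 0.0173569 = 3.65055 m along the plane.
The resultant acts 0.403193 + 0.0173569 = 0.42055 m (along the plate) below the hinge at the top edge, so the moment about the hinge is M = F × 0.42055 = 50.5269 × 0.42055 = 21.2491 kN·m.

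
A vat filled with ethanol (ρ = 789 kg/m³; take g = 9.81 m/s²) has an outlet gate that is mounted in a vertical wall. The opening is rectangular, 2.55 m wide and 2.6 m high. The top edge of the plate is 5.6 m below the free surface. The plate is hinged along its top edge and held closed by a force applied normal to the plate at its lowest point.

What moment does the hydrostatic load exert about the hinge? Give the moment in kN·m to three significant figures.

M ≈ 489 kN·m

γ = ρg = 789 × 9.81 / 1000 = 7.74009 kN/m³.
The centroid lies 2.6/2 = 1.3 m below the top edge, so the centroid depth is h_c = 5.6 + 1.3 = 6.9 m.
A = 2.55 × 2.6 = 6.63 m².
Resultant F = γ·h_c·A = 7.74009 × 6.9 × 6.63 = 354.086 kN.
I_c = b·h³/12 = 2.55 × 2.6³/12 = 3.7349 m⁴.
Centre of pressure: y_p = y_c + I_c/(y_c·A) = 6.9 + 3.7349/(6.9 × 6.63) = 6.9 + 0.0816425 = 6.98164 m along the plane.
The resultant acts 1.3 + 0.0816425 = 1.38164 m (along the plate) below the hinge at the top edge, so the moment about the hinge is M = F × 1.38164 = 354.086 × 1.38164 = 489.219 kN·m.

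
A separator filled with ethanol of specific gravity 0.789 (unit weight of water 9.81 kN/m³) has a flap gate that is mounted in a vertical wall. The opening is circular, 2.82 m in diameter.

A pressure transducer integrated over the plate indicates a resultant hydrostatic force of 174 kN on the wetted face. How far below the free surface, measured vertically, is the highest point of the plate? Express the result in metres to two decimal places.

d_top ≈ 2.19 m

γ = 0.789 × 9.81 = 7.74009 kN/m³.
A = π(1.41)² = 6.2458 m².
From F = γ·h_c·A, the centroid depth is h_c = 174/(7.74009 × 6.2458) = 3.59928 m.
The centroid is at the centre, 1.41 m below the top of the plate, so the highest point sits at h_top = 3.59928 − 1.41 = 2.18928 m below the surface.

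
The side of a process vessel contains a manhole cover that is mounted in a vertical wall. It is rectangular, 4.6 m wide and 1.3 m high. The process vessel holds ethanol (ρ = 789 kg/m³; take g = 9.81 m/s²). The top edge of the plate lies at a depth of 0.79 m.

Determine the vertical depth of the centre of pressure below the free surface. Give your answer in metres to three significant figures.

γ = ρg = 789 × 9.81 / 1000 = 7.74009 kN/m³.
The centroid lies 1.3/2 = 0.65 m below the top edge, so the centroid depth is h_c = 0.79 + 0.65 = 1.44 m.
A = 4.6 × 1.3 = 5.98 m².
Resultant F = γ·h_c·A = 7.74009 × 1.44 × 5.98 = 66.6515 kN.
I_c = b·h³/12 = 4.6 × 1.3³/12 = 0.842183 m⁴.
Centre of pressure: y_p = y_c + I_c/(y_c·A) = 1.44 + 0.842183/(1.44 × 5.98) = 1.44 + 0.0978009 = 1.5378 m along the plane.

h_p = 1.54 m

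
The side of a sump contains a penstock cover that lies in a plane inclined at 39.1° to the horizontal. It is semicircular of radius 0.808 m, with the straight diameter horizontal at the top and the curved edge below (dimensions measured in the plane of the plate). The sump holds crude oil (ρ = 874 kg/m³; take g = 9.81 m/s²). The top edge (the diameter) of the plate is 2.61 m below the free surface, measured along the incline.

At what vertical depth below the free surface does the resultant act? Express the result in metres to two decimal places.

h_p = 1.87 m

γ = ρg = 874 × 9.81 / 1000 = 8.57394 kN/m³.
Let θ = 39.1° be the plate's angle to the horizontal; measure y along the incline from where the plane meets the free surface. Vertical depth h = y·sinθ with sinθ = 0.630676.
The centroid of a semicircle lies 4r/(3π) = 0.342926 m from the diameter, here below the top edge, so y_c = 2.61 + 0.342926 = 2.95293 m and h_c = 2.95293 × 0.630676 = 1.86234 m.
A = πr²/2 = π × 0.808²/2 = 1.02552 m².
Resultant F = γ·h_c·A = 8.57394 × 1.86234 × 1.02552 = 16.3751 kN.
I_c = (π/8 − 8/(9π))·r⁴ = 0.109757 × 0.808⁴ = 0.0467819 m⁴.
Centre of pressure: y_p = y_c + I_c/(y_c·A) = 2.95293 + 0.0467819/(2.95293 × 1.02552) = 2.95293 + 0.0154483 = 2.96838 m along the plane.
Vertically, h_p = y_p·sinθ = 2.96838 × 0.630676 = 1.87209 m.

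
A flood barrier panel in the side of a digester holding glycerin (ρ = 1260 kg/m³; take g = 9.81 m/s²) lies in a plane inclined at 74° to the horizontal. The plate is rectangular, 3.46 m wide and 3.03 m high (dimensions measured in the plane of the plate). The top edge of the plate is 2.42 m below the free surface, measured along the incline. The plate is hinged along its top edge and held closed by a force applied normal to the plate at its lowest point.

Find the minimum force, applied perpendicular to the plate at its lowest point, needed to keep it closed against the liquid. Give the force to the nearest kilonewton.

P ≈ 277 kN

γ = ρg = 1260 × 9.81 / 1000 = 12.3606 kN/m³.
Let θ = 74° be the plate's angle to the horizontal; measure y along the incline from where the plane meets the free surface. Vertical depth h = y·sinθ with sinθ = 0.961262.
The centroid lies 3.03/2 = 1.515 m below the top edge, so y_c = 2.42 + 1.515 = 3.935 m and h_c = 3.935 × 0.961262 = 3.78257 m.
A = 3.46 × 3.03 = 10.4838 m².
Resultant F = γ·h_c·A = 12.3606 × 3.78257 × 10.4838 = 490.168 kN.
I_c = b·h³/12 = 3.46 × 3.03³/12 = 8.02089 m⁴.
Centre of pressure: y_p = y_c + I_c/(y_c·A) = 3.935 + 8.02089/(3.935 × 10.4838) = 3.935 + 0.194428 = 4.12943 m along the plane.
The resultant acts 1.515 + 0.194428 = 1.70943 m (along the plate) below the hinge at the top edge, so the moment about the hinge is M = F × 1.70943 = 490.168 × 1.70943 = 837.908 kN·m.
A normal force at the bottom, 3.03 m from the hinge, must supply this moment: P = 837.908/3.03 = 276.537 kN.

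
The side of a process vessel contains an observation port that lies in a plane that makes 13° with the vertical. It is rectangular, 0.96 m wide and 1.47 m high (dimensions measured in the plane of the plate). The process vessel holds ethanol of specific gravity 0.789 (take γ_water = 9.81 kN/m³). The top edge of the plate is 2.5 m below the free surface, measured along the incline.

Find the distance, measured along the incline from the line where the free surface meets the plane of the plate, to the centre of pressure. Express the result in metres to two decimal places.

y_p = 3.29 m

γ = 0.789 × 9.81 = 7.74009 kN/m³.
The plate makes 13° with the vertical, i.e. θ = 90° − 13° = 77° to the horizontal. Measuring y along the incline from the free-surface line, vertical depth h = y·sinθ with sinθ = 0.974370.
The centroid lies 1.47/2 = 0.735 m below the top edge, so y_c = 2.5 + 0.735 = 3.235 m and h_c = 3.235 × 0.974370 = 3.15209 m.
A = 0.96 × 1.47 = 1.4112 m².
Resultant F = γ·h_c·A = 7.74009 × 3.15209 × 1.4112 = 34.4297 kN.
I_c = b·h³/12 = 0.96 × 1.47³/12 = 0.254122 m⁴.
Centre of pressure: y_p = y_c + I_c/(y_c·A) = 3.235 + 0.254122/(3.235 × 1.4112) = 3.235 + 0.0556646 = 3.29066 m along the plane.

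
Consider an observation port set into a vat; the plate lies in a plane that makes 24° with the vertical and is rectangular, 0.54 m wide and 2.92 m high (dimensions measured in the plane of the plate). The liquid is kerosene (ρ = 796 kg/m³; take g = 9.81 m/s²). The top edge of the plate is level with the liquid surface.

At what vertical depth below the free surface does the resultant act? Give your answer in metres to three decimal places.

γ = ρg = 796 × 9.81 / 1000 = 7.80876 kN/m³.
The plate makes 24° with the vertical, i.e. θ = 90° − 24° = 66° to the horizontal. Measuring y along the incline from the free-surface line, vertical depth h = y·sinθ with sinθ = 0.913545.
The centroid lies 2.92/2 = 1.46 m below the top edge, so y_c = 1.46 m and h_c = 1.46 × 0.913545 = 1.33378 m.
A = 0.54 × 2.92 = 1.5768 m².
Resultant F = γ·h_c·A = 7.80876 × 1.33378 × 1.5768 = 16.4226 kN.
I_c = b·h³/12 = 0.54 × 2.92³/12 = 1.12037 m⁴.
Centre of pressure: y_p = y_c + I_c/(y_c·A) = 1.46 + 1.12037/(1.46 × 1.5768) = 1.46 + 0.486667 = 1.94667 m along the plane.
Vertically, h_p = y_p·sinθ = 1.94667 × 0.913545 = 1.77837 m.

h_p = 1.778 m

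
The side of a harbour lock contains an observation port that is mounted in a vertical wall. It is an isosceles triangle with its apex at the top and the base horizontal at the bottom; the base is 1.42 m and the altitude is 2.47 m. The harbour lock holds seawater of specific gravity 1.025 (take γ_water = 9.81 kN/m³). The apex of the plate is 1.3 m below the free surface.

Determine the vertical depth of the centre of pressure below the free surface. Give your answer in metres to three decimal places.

h_p = 3.062 m

γ = 1.025 × 9.81 = 10.05525 kN/m³.
With the apex up, the centroid sits 2h/3 = 2 × 2.47/3 = 1.64667 m below the apex, so the centroid depth is h_c = 1.3 + 1.64667 = 2.94667 m.
A = ½ × 1.42 × 2.47 = 1.7537 m².
Resultant F = γ·h_c·A = 10.05525 × 2.94667 × 1.7537 = 51.9613 kN.
I_c = b·h³/36 = 1.42 × 2.47³/36 = 0.594397 m⁴.
Centre of pressure: y_p = y_c + I_c/(y_c·A) = 2.94667 + 0.594397/(2.94667 × 1.7537) = 2.94667 + 0.115024 = 3.06169 m along the plane.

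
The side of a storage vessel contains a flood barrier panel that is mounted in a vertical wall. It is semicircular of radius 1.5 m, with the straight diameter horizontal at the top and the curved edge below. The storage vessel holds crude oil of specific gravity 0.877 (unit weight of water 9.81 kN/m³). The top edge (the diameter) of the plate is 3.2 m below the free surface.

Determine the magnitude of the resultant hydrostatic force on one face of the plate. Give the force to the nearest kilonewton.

F ≈ 117 kN

γ = 0.877 × 9.81 = 8.60337 kN/m³.
The centroid of a semicircle lies 4r/(3π) = 0.63662 m from the diameter, here below the top edge, so the centroid depth is h_c = 3.2 + 0.63662 = 3.83662 m.
A = πr²/2 = π × 1.5²/2 = 3.53429 m².
Resultant F = γ·h_c·A = 8.60337 × 3.83662 × 3.53429 = 116.659 kN.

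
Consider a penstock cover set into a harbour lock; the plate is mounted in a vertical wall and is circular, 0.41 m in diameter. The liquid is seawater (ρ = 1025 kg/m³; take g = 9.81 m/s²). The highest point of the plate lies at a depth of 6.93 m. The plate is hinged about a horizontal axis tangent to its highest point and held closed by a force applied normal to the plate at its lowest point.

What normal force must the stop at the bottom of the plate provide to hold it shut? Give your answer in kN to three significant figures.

P ≈ 4.77 kN

γ = ρg = 1025 × 9.81 / 1000 = 10.05525 kN/m³.
The centroid is at the centre, 0.205 m below the top of the plate, so the centroid depth is h_c = 6.93 + 0.205 = 7.135 m.
A = π(0.205)² = 0.132025 m².
Resultant F = γ·h_c·A = 10.05525 × 7.135 × 0.132025 = 9.47203 kN.
I_c = πr⁴/4 = π × 0.205⁴/4 = 0.00138709 m⁴.
Centre of pressure: y_p = y_c + I_c/(y_c·A) = 7.135 + 0.00138709/(7.135 × 0.132025) = 7.135 + 0.0014725 = 7.13647 m along the plane.
The resultant acts 0.205 + 0.0014725 = 0.206472 m (along the plate) below the hinge at the top edge, so the moment about the hinge is M = F × 0.206472 = 9.47203 × 0.206472 = 1.95571 kN·m.
A normal force at the bottom, 0.41 m from the hinge, must supply this moment: P = 1.95571/0.41 = 4.77002 kN.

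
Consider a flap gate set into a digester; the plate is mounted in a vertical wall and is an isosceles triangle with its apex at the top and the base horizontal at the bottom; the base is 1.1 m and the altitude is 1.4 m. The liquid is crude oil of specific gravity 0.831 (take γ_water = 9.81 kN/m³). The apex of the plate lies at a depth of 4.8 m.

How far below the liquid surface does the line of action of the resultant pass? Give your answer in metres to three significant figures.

h_p = 5.75 m

γ = 0.831 × 9.81 = 8.15211 kN/m³.
With the apex up, the centroid sits 2h/3 = 2 × 1.4/3 = 0.933333 m below the apex, so the centroid depth is h_c = 4.8 + 0.933333 = 5.73333 m.
A = ½ × 1.1 × 1.4 = 0.77 m².
Resultant F = γ·h_c·A = 8.15211 × 5.73333 × 0.77 = 35.9888 kN.
I_c = b·h³/36 = 1.1 × 1.4³/36 = 0.0838444 m⁴.
Centre of pressure: y_p = y_c + I_c/(y_c·A) = 5.73333 + 0.0838444/(5.73333 × 0.77) = 5.73333 + 0.0189922 = 5.75232 m along the plane.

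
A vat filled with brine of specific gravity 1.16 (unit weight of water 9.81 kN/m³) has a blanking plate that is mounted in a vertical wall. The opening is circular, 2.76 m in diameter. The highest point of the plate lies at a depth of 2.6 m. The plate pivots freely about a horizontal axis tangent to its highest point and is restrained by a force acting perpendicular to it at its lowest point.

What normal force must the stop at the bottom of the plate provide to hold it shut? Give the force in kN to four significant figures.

P ≈ 147.2 kN

γ = 1.16 × 9.81 = 11.3796 kN/m³.
The centroid is at the centre, 1.38 m below the top of the plate, so the centroid depth is h_c = 2.6 + 1.38 = 3.98 m.
A = π(1.38)² = 5.98285 m².
Resultant F = γ·h_c·A = 11.3796 × 3.98 × 5.98285 = 270.968 kN.
I_c = πr⁴/4 = π × 1.38⁴/4 = 2.84843 m⁴.
Centre of pressure: y_p = y_c + I_c/(y_c·A) = 3.98 + 2.84843/(3.98 × 5.98285) = 3.98 + 0.119623 = 4.09962 m along the plane.
The resultant acts 1.38 + 0.119623 = 1.49962 m (along the plate) below the hinge at the top edge, so the moment about the hinge is M = F × 1.49962 = 270.968 × 1.49962 = 406.349 kN·m.
A normal force at the bottom, 2.76 m from the hinge, must supply this moment: P = 406.349/2.76 = 147.228 kN.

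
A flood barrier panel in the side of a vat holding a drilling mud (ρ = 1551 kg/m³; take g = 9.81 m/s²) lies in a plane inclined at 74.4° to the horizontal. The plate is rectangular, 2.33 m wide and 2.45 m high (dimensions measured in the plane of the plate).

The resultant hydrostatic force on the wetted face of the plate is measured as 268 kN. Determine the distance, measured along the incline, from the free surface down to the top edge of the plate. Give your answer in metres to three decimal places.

y_top ≈ 1.979 m

γ = ρg = 1551 × 9.81 / 1000 = 15.21531 kN/m³.
A = 2.33 × 2.45 = 5.7085 m².
From F = γ·h_c·A, the centroid depth is h_c = 268/(15.21531 × 5.7085) = 3.08555 m.
Let θ = 74.4° be the plate's angle to the horizontal; measure y along the incline from where the plane meets the free surface. Vertical depth h = y·sinθ with sinθ = 0.963163.
Along the incline, y_c = h_c/sinθ = 3.08555/0.963163 = 3.20356 m.
The centroid lies 2.45/2 = 1.225 m below the top edge, so the top edge sits at y_top = 3.20356 − 1.225 = 1.97856 m along the incline.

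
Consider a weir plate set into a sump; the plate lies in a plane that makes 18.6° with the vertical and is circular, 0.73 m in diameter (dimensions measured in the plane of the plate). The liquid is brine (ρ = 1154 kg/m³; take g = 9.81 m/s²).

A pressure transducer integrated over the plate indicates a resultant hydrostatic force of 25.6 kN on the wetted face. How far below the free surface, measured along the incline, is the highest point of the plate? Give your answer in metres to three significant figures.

y_top ≈ 5.34 m

γ = ρg = 1154 × 9.81 / 1000 = 11.32074 kN/m³.
A = π(0.365)² = 0.418539 m².
From F = γ·h_c·A, the centroid depth is h_c = 25.6/(11.32074 × 0.418539) = 5.40293 m.
The plate makes 18.6° with the vertical, i.e. θ = 90° − 18.6° = 71.4° to the horizontal. Measuring y along the incline from the free-surface line, vertical depth h = y·sinθ with sinθ = 0.947768.
Along the incline, y_c = h_c/sinθ = 5.40293/0.947768 = 5.70069 m.
The centroid is at the centre, 0.365 m below the top of the plate, so the highest point sits at y_top = 5.70069 − 0.365 = 5.33569 m along the incline.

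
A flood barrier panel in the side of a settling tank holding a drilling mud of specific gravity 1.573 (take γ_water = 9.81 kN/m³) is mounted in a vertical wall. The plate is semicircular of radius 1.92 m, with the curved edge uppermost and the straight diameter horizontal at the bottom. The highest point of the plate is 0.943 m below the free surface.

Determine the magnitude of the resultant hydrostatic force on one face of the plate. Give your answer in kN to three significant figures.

F ≈ 183 kN

γ = 1.573 × 9.81 = 15.43113 kN/m³.
The centroid lies 4r/(3π) = 0.814873 m above the diameter, so r − 4r/(3π) = 1.92 − 0.814873 = 1.10513 m below the topmost point, so the centroid depth is h_c = 0.943 + 1.10513 = 2.04813 m.
A = πr²/2 = π × 1.92²/2 = 5.79058 m².
Resultant F = γ·h_c·A = 15.43113 × 2.04813 × 5.79058 = 183.011 kN.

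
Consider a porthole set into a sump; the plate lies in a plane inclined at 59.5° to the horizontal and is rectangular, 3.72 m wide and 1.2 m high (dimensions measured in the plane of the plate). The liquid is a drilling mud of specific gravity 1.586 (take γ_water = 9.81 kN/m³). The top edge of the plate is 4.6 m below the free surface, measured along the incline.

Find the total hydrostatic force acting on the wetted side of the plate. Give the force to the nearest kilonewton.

F ≈ 311 kN

γ = 1.586 × 9.81 = 15.55866 kN/m³.
Let θ = 59.5° be the plate's angle to the horizontal; measure y along the incline from where the plane meets the free surface. Vertical depth h = y·sinθ with sinθ = 0.861629.
The centroid lies 1.2/2 = 0.6 m below the top edge, so y_c = 4.6 + 0.6 = 5.2 m and h_c = 5.2 × 0.861629 = 4.48047 m.
A = 3.72 × 1.2 = 4.464 m².
Resultant F = γ·h_c·A = 15.55866 × 4.48047 × 4.464 = 311.186 kN.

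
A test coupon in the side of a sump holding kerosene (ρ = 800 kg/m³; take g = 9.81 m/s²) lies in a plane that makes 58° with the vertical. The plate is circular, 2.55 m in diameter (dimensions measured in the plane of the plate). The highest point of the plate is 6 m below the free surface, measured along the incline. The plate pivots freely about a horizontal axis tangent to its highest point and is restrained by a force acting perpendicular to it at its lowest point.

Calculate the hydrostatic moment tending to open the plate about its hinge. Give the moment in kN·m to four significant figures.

γ = ρg = 800 × 9.81 / 1000 = 7.848 kN/m³.
The plate makes 58° with the vertical, i.e. θ = 90° − 58° = 32° to the horizontal. Measuring y along the incline from the free-surface line, vertical depth h = y·sinθ with sinθ = 0.529919.
The centroid is at the centre, 1.275 m below the top of the plate, so y_c = 6 + 1.275 = 7.275 m and h_c = 7.275 × 0.529919 = 3.85516 m.
A = π(1.275)² = 5.10705 m².
Resultant F = γ·h_c·A = 7.848 × 3.85516 × 5.10705 = 154.515 kN.
I_c = πr⁴/4 = π × 1.275⁴/4 = 2.07554 m⁴.
Centre of pressure: y_p = y_c + I_c/(y_c·A) = 7.275 + 2.07554/(7.275 × 5.10705) = 7.275 + 0.0558635 = 7.33086 m along the plane.
The resultant acts 1.275 + 0.0558635 = 1.33086 m (along the plate) below the hinge at the top edge, so the moment about the hinge is M = F × 1.33086 = 154.515 × 1.33086 = 205.638 kN·m.

M ≈ 205.6 kN·m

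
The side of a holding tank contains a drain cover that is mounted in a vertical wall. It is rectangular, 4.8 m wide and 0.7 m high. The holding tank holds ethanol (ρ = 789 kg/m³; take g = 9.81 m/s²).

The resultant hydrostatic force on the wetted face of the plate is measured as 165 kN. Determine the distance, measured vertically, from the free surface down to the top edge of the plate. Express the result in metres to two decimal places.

d_top ≈ 5.99 m

γ = ρg = 789 × 9.81 / 1000 = 7.74009 kN/m³.
A = 4.8 × 0.7 = 3.36 m².
From F = γ·h_c·A, the centroid depth is h_c = 165/(7.74009 × 3.36) = 6.34452 m.
The centroid lies 0.7/2 = 0.35 m below the top edge, so the top edge sits at h_top = 6.34452 − 0.35 = 5.99452 m below the surface.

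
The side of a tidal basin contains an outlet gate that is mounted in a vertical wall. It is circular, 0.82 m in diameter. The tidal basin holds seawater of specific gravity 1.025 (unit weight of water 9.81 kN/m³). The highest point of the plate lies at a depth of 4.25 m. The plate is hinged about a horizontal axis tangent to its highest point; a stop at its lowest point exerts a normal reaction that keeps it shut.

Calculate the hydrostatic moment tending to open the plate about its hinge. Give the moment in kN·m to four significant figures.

M ≈ 10.37 kN·m

γ = 1.025 × 9.81 = 10.05525 kN/m³.
The centroid is at the centre, 0.41 m below the top of the plate, so the centroid depth is h_c = 4.25 + 0.41 = 4.66 m.
A = π(0.41)² = 0.528102 m².
Resultant F = γ·h_c·A = 10.05525 × 4.66 × 0.528102 = 24.7455 kN.
I_c = πr⁴/4 = π × 0.41⁴/4 = 0.0221935 m⁴.
Centre of pressure: y_p = y_c + I_c/(y_c·A) = 4.66 + 0.0221935/(4.66 × 0.528102) = 4.66 + 0.00901825 = 4.66902 m along the plane.
The resultant acts 0.41 + 0.00901825 = 0.419018 m (along the plate) below the hinge at the top edge, so the moment about the hinge is M = F × 0.419018 = 24.7455 × 0.419018 = 10.3688 kN·m.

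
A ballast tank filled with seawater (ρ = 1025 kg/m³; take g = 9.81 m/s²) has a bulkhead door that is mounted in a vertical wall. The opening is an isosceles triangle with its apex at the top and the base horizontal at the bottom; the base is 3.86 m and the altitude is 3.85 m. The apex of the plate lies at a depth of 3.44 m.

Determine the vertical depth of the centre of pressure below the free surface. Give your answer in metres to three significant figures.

γ = ρg = 1025 × 9.81 / 1000 = 10.05525 kN/m³.
With the apex up, the centroid sits 2h/3 = 2 × 3.85/3 = 2.56667 m below the apex, so the centroid depth is h_c = 3.44 + 2.56667 = 6.00667 m.
A = ½ × 3.86 × 3.85 = 7.4305 m².
Resultant F = γ·h_c·A = 10.05525 × 6.00667 × 7.4305 = 448.792 kN.
I_c = b·h³/36 = 3.86 × 3.85³/36 = 6.11881 m⁴.
Centre of pressure: y_p = y_c + I_c/(y_c·A) = 6.00667 + 6.11881/(6.00667 × 7.4305) = 6.00667 + 0.137093 = 6.14376 m along the plane.

h_p = 6.14 m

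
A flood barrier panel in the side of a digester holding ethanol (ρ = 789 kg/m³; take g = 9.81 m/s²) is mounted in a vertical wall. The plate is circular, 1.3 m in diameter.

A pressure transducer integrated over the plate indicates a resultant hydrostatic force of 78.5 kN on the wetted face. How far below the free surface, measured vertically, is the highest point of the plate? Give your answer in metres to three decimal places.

d_top ≈ 6.991 m

γ = ρg = 789 × 9.81 / 1000 = 7.74009 kN/m³.
A = π(0.65)² = 1.32732 m².
From F = γ·h_c·A, the centroid depth is h_c = 78.5/(7.74009 × 1.32732) = 7.64096 m.
The centroid is at the centre, 0.65 m below the top of the plate, so the highest point sits at h_top = 7.64096 − 0.65 = 6.99096 m below the surface.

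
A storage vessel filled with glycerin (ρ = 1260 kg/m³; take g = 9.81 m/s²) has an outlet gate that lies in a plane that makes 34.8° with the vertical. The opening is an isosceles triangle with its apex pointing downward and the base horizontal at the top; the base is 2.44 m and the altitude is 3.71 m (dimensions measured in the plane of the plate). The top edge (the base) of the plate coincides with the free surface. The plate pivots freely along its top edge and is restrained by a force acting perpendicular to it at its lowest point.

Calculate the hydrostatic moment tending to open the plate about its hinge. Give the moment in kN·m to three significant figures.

γ = ρg = 1260 × 9.81 / 1000 = 12.3606 kN/m³.
The plate makes 34.8° with the vertical, i.e. θ = 90° − 34.8° = 55.2° to the horizontal. Measuring y along the incline from the free-surface line, vertical depth h = y·sinθ with sinθ = 0.821149.
With the apex down, the centroid sits h/3 = 3.71/3 = 1.23667 m below the base (the top edge), so y_c = 1.23667 m and h_c = 1.23667 × 0.821149 = 1.01549 m.
A = ½ × 2.44 × 3.71 = 4.5262 m².
Resultant F = γ·h_c·A = 12.3606 × 1.01549 × 4.5262 = 56.8132 kN.
I_c = b·h³/36 = 2.44 × 3.71³/36 = 3.46106 m⁴.
Centre of pressure: y_p = y_c + I_c/(y_c·A) = 1.23667 + 3.46106/(1.23667 × 4.5262) = 1.23667 + 0.618332 = 1.855 m along the plane.
The resultant acts 1.23667 + 0.618332 = 1.855 m (along the plate) below the hinge at the top edge, so the moment about the hinge is M = F × 1.855 = 56.8132 × 1.855 = 105.388 kN·m.

M ≈ 105 kN·m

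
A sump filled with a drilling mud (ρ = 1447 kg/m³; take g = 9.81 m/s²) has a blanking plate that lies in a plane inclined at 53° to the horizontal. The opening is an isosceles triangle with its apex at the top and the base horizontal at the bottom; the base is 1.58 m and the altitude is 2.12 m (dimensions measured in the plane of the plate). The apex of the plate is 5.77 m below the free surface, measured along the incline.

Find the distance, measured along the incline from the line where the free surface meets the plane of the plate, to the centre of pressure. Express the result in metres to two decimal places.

γ = ρg = 1447 × 9.81 / 1000 = 14.19507 kN/m³.
Let θ = 53° be the plate's angle to the horizontal; measure y along the incline from where the plane meets the free surface. Vertical depth h = y·sinθ with sinθ = 0.798636.
With the apex up, the centroid sits 2h/3 = 2 × 2.12/3 = 1.41333 m below the apex, so y_c = 5.77 + 1.41333 = 7.18333 m and h_c = 7.18333 × 0.798636 = 5.73687 m.
A = ½ × 1.58 × 2.12 = 1.6748 m².
Resultant F = γ·h_c·A = 14.19507 × 5.73687 × 1.6748 = 136.388 kN.
I_c = b·h³/36 = 1.58 × 2.12³/36 = 0.418179 m⁴.
Centre of pressure: y_p = y_c + I_c/(y_c·A) = 7.18333 + 0.418179/(7.18333 × 1.6748) = 7.18333 + 0.0347595 = 7.21809 m along the plane.

y_p = 7.22 m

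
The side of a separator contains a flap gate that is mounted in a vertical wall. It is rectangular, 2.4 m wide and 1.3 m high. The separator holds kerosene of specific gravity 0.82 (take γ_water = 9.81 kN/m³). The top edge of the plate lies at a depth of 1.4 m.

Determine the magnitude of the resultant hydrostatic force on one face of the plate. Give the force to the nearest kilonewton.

F ≈ 51 kN

γ = 0.82 × 9.81 = 8.0442 kN/m³.
The centroid lies 1.3/2 = 0.65 m below the top edge, so the centroid depth is h_c = 1.4 + 0.65 = 2.05 m.
A = 2.4 × 1.3 = 3.12 m².
Resultant F = γ·h_c·A = 8.0442 × 2.05 × 3.12 = 51.4507 kN.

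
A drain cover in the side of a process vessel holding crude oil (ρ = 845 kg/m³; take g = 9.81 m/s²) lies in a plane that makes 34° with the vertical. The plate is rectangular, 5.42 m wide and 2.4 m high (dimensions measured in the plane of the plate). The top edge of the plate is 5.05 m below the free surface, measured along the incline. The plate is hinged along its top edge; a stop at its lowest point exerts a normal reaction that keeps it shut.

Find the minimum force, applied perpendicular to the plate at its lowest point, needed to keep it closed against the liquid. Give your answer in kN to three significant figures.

γ = ρg = 845 × 9.81 / 1000 = 8.28945 kN/m³.
The plate makes 34° with the vertical, i.e. θ = 90° − 34° = 56° to the horizontal. Measuring y along the incline from the free-surface line, vertical depth h = y·sinθ with sinθ = 0.829038.
The centroid lies 2.4/2 = 1.2 m below the top edge, so y_c = 5.05 + 1.2 = 6.25 m and h_c = 6.25 × 0.829038 = 5.18149 m.
A = 5.42 × 2.4 = 13.008 m².
Resultant F = γ·h_c·A = 8.28945 × 5.18149 × 13.008 = 558.716 kN.
I_c = b·h³/12 = 5.42 × 2.4³/12 = 6.24384 m⁴.
Centre of pressure: y_p = y_c + I_c/(y_c·A) = 6.25 + 6.24384/(6.25 × 13.008) = 6.25 + 0.0768 = 6.3268 m along the plane.
The resultant acts 1.2 + 0.0768 = 1.2768 m (along the plate) below the hinge at the top edge, so the moment about the hinge is M = F × 1.2768 = 558.716 × 1.2768 = 713.369 kN·m.
A normal force at the bottom, 2.4 m from the hinge, must supply this moment: P = 713.369/2.4 = 297.237 kN.

P ≈ 297 kN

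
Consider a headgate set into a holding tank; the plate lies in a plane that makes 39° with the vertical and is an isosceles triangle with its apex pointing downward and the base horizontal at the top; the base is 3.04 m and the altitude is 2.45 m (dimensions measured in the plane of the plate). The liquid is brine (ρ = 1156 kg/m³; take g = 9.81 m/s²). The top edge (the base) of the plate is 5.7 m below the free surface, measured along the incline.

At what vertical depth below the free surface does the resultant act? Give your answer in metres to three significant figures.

h_p = 5.10 m

γ = ρg = 1156 × 9.81 / 1000 = 11.34036 kN/m³.
The plate makes 39° with the vertical, i.e. θ = 90° − 39° = 51° to the horizontal. Measuring y along the incline from the free-surface line, vertical depth h = y·sinθ with sinθ = 0.777146.
With the apex down, the centroid sits h/3 = 2.45/3 = 0.816667 m below the base (the top edge), so y_c = 5.7 + 0.816667 = 6.51667 m and h_c = 6.51667 × 0.777146 = 5.0644 m.
A = ½ × 3.04 × 2.45 = 3.724 m².
Resultant F = γ·h_c·A = 11.34036 × 5.0644 × 3.724 = 213.877 kN.
I_c = b·h³/36 = 3.04 × 2.45³/36 = 1.24185 m⁴.
Centre of pressure: y_p = y_c + I_c/(y_c·A) = 6.51667 + 1.24185/(6.51667 × 3.724) = 6.51667 + 0.0511722 = 6.56784 m along the plane.
Vertically, h_p = y_p·sinθ = 6.56784 × 0.777146 = 5.10417 m.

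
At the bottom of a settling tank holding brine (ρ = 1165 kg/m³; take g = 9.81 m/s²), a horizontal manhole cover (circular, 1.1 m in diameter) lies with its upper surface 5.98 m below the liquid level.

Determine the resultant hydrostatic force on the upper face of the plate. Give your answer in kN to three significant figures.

γ = ρg = 1165 × 9.81 / 1000 = 11.42865 kN/m³.
The plate is horizontal, so pressure is uniform at p = γ·h = 11.42865 × 5.98 = 68.3433 kN/m².
A = π(0.55)² = 0.950332 m².
F = p·A = 68.3433 × 0.950332 = 64.9488 kN.

F ≈ 64.9 kN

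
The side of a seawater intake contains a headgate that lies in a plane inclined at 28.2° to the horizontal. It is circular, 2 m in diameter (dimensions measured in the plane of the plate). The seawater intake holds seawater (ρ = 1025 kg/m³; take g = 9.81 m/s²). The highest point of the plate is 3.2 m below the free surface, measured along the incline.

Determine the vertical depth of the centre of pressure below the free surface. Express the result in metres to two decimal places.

h_p = 2.01 m

γ = ρg = 1025 × 9.81 / 1000 = 10.05525 kN/m³.
Let θ = 28.2° be the plate's angle to the horizontal; measure y along the incline from where the plane meets the free surface. Vertical depth h = y·sinθ with sinθ = 0.472551.
The centroid is at the centre, 1 m below the top of the plate, so y_c = 3.2 + 1 = 4.2 m and h_c = 4.2 × 0.472551 = 1.98471 m.
A = π(1)² = 3.14159 m².
Resultant F = γ·h_c·A = 10.05525 × 1.98471 × 3.14159 = 62.6959 kN.
I_c = πr⁴/4 = π × 1⁴/4 = 0.785398 m⁴.
Centre of pressure: y_p = y_c + I_c/(y_c·A) = 4.2 + 0.785398/(4.2 × 3.14159) = 4.2 + 0.0595238 = 4.25952 m along the plane.
Vertically, h_p = y_p·sinθ = 4.25952 × 0.472551 = 2.01284 m.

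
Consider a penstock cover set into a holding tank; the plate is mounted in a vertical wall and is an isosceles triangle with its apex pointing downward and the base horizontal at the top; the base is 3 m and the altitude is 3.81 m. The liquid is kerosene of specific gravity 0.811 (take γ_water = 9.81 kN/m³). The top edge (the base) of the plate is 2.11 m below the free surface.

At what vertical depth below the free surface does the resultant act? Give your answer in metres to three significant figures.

h_p = 3.62 m

γ = 0.811 × 9.81 = 7.95591 kN/m³.
With the apex down, the centroid sits h/3 = 3.81/3 = 1.27 m below the base (the top edge), so the centroid depth is h_c = 2.11 + 1.27 = 3.38 m.
A = ½ × 3 × 3.81 = 5.715 m².
Resultant F = γ·h_c·A = 7.95591 × 3.38 × 5.715 = 153.682 kN.
I_c = b·h³/36 = 3 × 3.81³/36 = 4.60886 m⁴.
Centre of pressure: y_p = y_c + I_c/(y_c·A) = 3.38 + 4.60886/(3.38 × 5.715) = 3.38 + 0.238595 = 3.6186 m along the plane.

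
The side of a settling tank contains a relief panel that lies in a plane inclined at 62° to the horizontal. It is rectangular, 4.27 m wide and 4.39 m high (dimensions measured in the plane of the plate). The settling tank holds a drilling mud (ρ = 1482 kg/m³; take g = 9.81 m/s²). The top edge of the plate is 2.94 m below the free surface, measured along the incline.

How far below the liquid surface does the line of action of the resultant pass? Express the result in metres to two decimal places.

γ = ρg = 1482 × 9.81 / 1000 = 14.53842 kN/m³.
Let θ = 62° be the plate's angle to the horizontal; measure y along the incline from where the plane meets the free surface. Vertical depth h = y·sinθ with sinθ = 0.882948.
The centroid lies 4.39/2 = 2.195 m below the top edge, so y_c = 2.94 + 2.195 = 5.135 m and h_c = 5.135 × 0.882948 = 4.53394 m.
A = 4.27 × 4.39 = 18.7453 m².
Resultant F = γ·h_c·A = 14.53842 × 4.53394 × 18.7453 = 1235.62 kN.
I_c = b·h³/12 = 4.27 × 4.39³/12 = 30.1051 m⁴.
Centre of pressure: y_p = y_c + I_c/(y_c·A) = 5.135 + 30.1051/(5.135 × 18.7453) = 5.135 + 0.312757 = 5.44776 m along the plane.
Vertically, h_p = y_p·sinθ = 5.44776 × 0.882948 = 4.81009 m.

h_p = 4.81 m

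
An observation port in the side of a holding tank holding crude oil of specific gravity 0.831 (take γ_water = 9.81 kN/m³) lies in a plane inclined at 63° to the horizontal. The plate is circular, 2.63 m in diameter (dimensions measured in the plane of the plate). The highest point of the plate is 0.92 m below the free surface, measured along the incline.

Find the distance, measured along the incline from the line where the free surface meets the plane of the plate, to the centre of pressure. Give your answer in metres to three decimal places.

y_p = 2.428 m

γ = 0.831 × 9.81 = 8.15211 kN/m³.
Let θ = 63° be the plate's angle to the horizontal; measure y along the incline from where the plane meets the free surface. Vertical depth h = y·sinθ with sinθ = 0.891007.
The centroid is at the centre, 1.315 m below the top of the plate, so y_c = 0.92 + 1.315 = 2.235 m and h_c = 2.235 × 0.891007 = 1.9914 m.
A = π(1.315)² = 5.43252 m².
Resultant F = γ·h_c·A = 8.15211 × 1.9914 × 5.43252 = 88.1921 kN.
I_c = πr⁴/4 = π × 1.315⁴/4 = 2.34851 m⁴.
Centre of pressure: y_p = y_c + I_c/(y_c·A) = 2.235 + 2.34851/(2.235 × 5.43252) = 2.235 + 0.193425 = 2.42842 m along the plane.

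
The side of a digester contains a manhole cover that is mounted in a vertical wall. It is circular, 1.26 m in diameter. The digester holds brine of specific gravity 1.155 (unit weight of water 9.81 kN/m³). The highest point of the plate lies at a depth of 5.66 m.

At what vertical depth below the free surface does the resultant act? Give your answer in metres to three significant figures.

γ = 1.155 × 9.81 = 11.33055 kN/m³.
The centroid is at the centre, 0.63 m below the top of the plate, so the centroid depth is h_c = 5.66 + 0.63 = 6.29 m.
A = π(0.63)² = 1.2469 m².
Resultant F = γ·h_c·A = 11.33055 × 6.29 × 1.2469 = 88.8655 kN.
I_c = πr⁴/4 = π × 0.63⁴/4 = 0.123723 m⁴.
Centre of pressure: y_p = y_c + I_c/(y_c·A) = 6.29 + 0.123723/(6.29 × 1.2469) = 6.29 + 0.015775 = 6.30577 m along the plane.

h_p = 6.31 m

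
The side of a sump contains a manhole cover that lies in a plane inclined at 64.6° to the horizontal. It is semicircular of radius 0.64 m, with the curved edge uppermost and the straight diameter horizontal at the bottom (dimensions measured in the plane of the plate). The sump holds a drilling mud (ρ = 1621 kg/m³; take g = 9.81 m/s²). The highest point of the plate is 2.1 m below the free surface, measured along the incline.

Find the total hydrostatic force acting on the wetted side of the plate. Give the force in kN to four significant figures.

γ = ρg = 1621 × 9.81 / 1000 = 15.90201 kN/m³.
Let θ = 64.6° be the plate's angle to the horizontal; measure y along the incline from where the plane meets the free surface. Vertical depth h = y·sinθ with sinθ = 0.903335.
The centroid lies 4r/(3π) = 0.271624 m above the diameter, so r − 4r/(3π) = 0.64 − 0.271624 = 0.368376 m below the topmost point, so y_c = 2.1 + 0.368376 = 2.46838 m and h_c = 2.46838 × 0.903335 = 2.22977 m.
A = πr²/2 = π × 0.64²/2 = 0.643398 m².
Resultant F = γ·h_c·A = 15.90201 × 2.22977 × 0.643398 = 22.8135 kN.

F ≈ 22.81 kN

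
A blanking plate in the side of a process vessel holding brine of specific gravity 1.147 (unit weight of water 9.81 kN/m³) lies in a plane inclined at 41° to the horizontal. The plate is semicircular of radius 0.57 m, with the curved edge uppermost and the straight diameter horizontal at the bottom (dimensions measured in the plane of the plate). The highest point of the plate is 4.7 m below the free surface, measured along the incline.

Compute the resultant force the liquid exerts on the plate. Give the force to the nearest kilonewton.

F ≈ 19 kN

γ = 1.147 × 9.81 = 11.25207 kN/m³.
Let θ = 41° be the plate's angle to the horizontal; measure y along the incline from where the plane meets the free surface. Vertical depth h = y·sinθ with sinθ = 0.656059.
The centroid lies 4r/(3π) = 0.241916 m above the diameter, so r − 4r/(3π) = 0.57 − 0.241916 = 0.328084 m below the topmost point, so y_c = 4.7 + 0.328084 = 5.02808 m and h_c = 5.02808 × 0.656059 = 3.29872 m.
A = πr²/2 = π × 0.57²/2 = 0.510352 m².
Resultant F = γ·h_c·A = 11.25207 × 3.29872 × 0.510352 = 18.943 kN.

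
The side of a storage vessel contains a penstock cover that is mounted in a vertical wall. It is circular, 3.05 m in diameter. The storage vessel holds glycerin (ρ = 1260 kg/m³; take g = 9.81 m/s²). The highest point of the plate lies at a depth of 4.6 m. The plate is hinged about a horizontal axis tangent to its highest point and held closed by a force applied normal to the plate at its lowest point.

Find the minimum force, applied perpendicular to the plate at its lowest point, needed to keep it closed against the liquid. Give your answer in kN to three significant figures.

P ≈ 294 kN

γ = ρg = 1260 × 9.81 / 1000 = 12.3606 kN/m³.
The centroid is at the centre, 1.525 m below the top of the plate, so the centroid depth is h_c = 4.6 + 1.525 = 6.125 m.
A = π(1.525)² = 7.30617 m².
Resultant F = γ·h_c·A = 12.3606 × 6.125 × 7.30617 = 553.14 kN.
I_c = πr⁴/4 = π × 1.525⁴/4 = 4.24785 m⁴.
Centre of pressure: y_p = y_c + I_c/(y_c·A) = 6.125 + 4.24785/(6.125 × 7.30617) = 6.125 + 0.0949234 = 6.21992 m along the plane.
The resultant acts 1.525 + 0.0949234 = 1.61992 m (along the plate) below the hinge at the top edge, so the moment about the hinge is M = F × 1.61992 = 553.14 × 1.61992 = 896.043 kN·m.
A normal force at the bottom, 3.05 m from the hinge, must supply this moment: P = 896.043/3.05 = 293.785 kN.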